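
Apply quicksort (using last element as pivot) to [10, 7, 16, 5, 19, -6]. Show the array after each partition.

Partition 1: pivot=-6 at index 0 -> [-6, 7, 16, 5, 19, 10]
Partition 2: pivot=10 at index 3 -> [-6, 7, 5, 10, 19, 16]
Partition 3: pivot=5 at index 1 -> [-6, 5, 7, 10, 19, 16]
Partition 4: pivot=16 at index 4 -> [-6, 5, 7, 10, 16, 19]


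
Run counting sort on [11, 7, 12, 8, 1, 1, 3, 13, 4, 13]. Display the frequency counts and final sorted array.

Count array: [0, 2, 0, 1, 1, 0, 0, 1, 1, 0, 0, 1, 1, 2]
(count[i] = number of elements equal to i)
Cumulative count: [0, 2, 2, 3, 4, 4, 4, 5, 6, 6, 6, 7, 8, 10]
Sorted: [1, 1, 3, 4, 7, 8, 11, 12, 13, 13]


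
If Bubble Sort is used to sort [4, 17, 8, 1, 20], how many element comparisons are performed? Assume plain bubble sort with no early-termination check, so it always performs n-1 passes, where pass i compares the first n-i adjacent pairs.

Pass 1: compare adjacent pairs (0,1)..(3,4) = 4 comparison(s), 2 swap(s) -> [4, 8, 1, 17, 20]
Pass 2: compare adjacent pairs (0,1)..(2,3) = 3 comparison(s), 1 swap(s) -> [4, 1, 8, 17, 20]
Pass 3: compare adjacent pairs (0,1)..(1,2) = 2 comparison(s), 1 swap(s) -> [1, 4, 8, 17, 20]
Pass 4: compare adjacent pairs (0,1)..(0,1) = 1 comparison(s), 0 swap(s) -> [1, 4, 8, 17, 20]
Total comparisons: 4 + 3 + 2 + 1 = 10


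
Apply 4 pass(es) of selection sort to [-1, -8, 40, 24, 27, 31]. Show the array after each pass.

Pass 1: Select minimum -8 at index 1, swap -> [-8, -1, 40, 24, 27, 31]
Pass 2: Select minimum -1 at index 1, swap -> [-8, -1, 40, 24, 27, 31]
Pass 3: Select minimum 24 at index 3, swap -> [-8, -1, 24, 40, 27, 31]
Pass 4: Select minimum 27 at index 4, swap -> [-8, -1, 24, 27, 40, 31]


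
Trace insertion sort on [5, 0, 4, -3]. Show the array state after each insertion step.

First element 5 is already 'sorted'
Insert 0: shifted 1 elements -> [0, 5, 4, -3]
Insert 4: shifted 1 elements -> [0, 4, 5, -3]
Insert -3: shifted 3 elements -> [-3, 0, 4, 5]


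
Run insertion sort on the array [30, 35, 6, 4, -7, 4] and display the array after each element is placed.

First element 30 is already 'sorted'
Insert 35: shifted 0 elements -> [30, 35, 6, 4, -7, 4]
Insert 6: shifted 2 elements -> [6, 30, 35, 4, -7, 4]
Insert 4: shifted 3 elements -> [4, 6, 30, 35, -7, 4]
Insert -7: shifted 4 elements -> [-7, 4, 6, 30, 35, 4]
Insert 4: shifted 3 elements -> [-7, 4, 4, 6, 30, 35]


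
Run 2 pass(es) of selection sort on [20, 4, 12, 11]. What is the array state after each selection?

Pass 1: Select minimum 4 at index 1, swap -> [4, 20, 12, 11]
Pass 2: Select minimum 11 at index 3, swap -> [4, 11, 12, 20]


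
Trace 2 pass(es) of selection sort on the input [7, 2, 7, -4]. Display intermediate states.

Pass 1: Select minimum -4 at index 3, swap -> [-4, 2, 7, 7]
Pass 2: Select minimum 2 at index 1, swap -> [-4, 2, 7, 7]


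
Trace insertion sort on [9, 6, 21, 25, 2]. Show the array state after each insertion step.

First element 9 is already 'sorted'
Insert 6: shifted 1 elements -> [6, 9, 21, 25, 2]
Insert 21: shifted 0 elements -> [6, 9, 21, 25, 2]
Insert 25: shifted 0 elements -> [6, 9, 21, 25, 2]
Insert 2: shifted 4 elements -> [2, 6, 9, 21, 25]


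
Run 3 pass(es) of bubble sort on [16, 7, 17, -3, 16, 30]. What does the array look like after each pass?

After pass 1: [7, 16, -3, 16, 17, 30] (3 swaps)
After pass 2: [7, -3, 16, 16, 17, 30] (1 swaps)
After pass 3: [-3, 7, 16, 16, 17, 30] (1 swaps)
Total swaps: 5


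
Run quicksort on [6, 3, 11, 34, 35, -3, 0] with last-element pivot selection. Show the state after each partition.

Partition 1: pivot=0 at index 1 -> [-3, 0, 11, 34, 35, 6, 3]
Partition 2: pivot=3 at index 2 -> [-3, 0, 3, 34, 35, 6, 11]
Partition 3: pivot=11 at index 4 -> [-3, 0, 3, 6, 11, 34, 35]
Partition 4: pivot=35 at index 6 -> [-3, 0, 3, 6, 11, 34, 35]


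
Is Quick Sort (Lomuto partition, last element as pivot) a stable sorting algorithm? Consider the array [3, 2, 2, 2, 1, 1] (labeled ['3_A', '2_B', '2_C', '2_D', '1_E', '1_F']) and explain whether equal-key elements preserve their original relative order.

Trace Quick Sort on the labeled array (the key is the number; the letter only tracks identity):
  Partition indices 0..5 around pivot 1_F -> [1_E, 1_F, 2_C, 2_D, 3_A, 2_B]
  Partition indices 2..5 around pivot 2_B -> [1_E, 1_F, 2_C, 2_D, 2_B, 3_A]
  Partition indices 2..3 around pivot 2_D -> [1_E, 1_F, 2_C, 2_D, 2_B, 3_A]
Final order: [1_E, 1_F, 2_C, 2_D, 2_B, 3_A]
Equal keys:
  value 1: originally 1_E, 1_F; after sorting 1_E, 1_F -> order preserved
  value 2: originally 2_B, 2_C, 2_D; after sorting 2_C, 2_D, 2_B -> order changed
Equal keys were reordered, so Quick Sort is not stable: partition swaps elements across long distances and can reorder equal keys. (One such input is enough; an unstable sort may happen to preserve order on other inputs, but it gives no guarantee.)
Answer: Not stable


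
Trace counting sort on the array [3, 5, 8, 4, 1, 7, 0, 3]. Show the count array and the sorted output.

Count array: [1, 1, 0, 2, 1, 1, 0, 1, 1]
(count[i] = number of elements equal to i)
Cumulative count: [1, 2, 2, 4, 5, 6, 6, 7, 8]
Sorted: [0, 1, 3, 3, 4, 5, 7, 8]


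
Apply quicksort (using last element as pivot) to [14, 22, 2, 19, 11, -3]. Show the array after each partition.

Partition 1: pivot=-3 at index 0 -> [-3, 22, 2, 19, 11, 14]
Partition 2: pivot=14 at index 3 -> [-3, 2, 11, 14, 22, 19]
Partition 3: pivot=11 at index 2 -> [-3, 2, 11, 14, 22, 19]
Partition 4: pivot=19 at index 4 -> [-3, 2, 11, 14, 19, 22]


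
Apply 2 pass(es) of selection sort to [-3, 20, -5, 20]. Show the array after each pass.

Pass 1: Select minimum -5 at index 2, swap -> [-5, 20, -3, 20]
Pass 2: Select minimum -3 at index 2, swap -> [-5, -3, 20, 20]


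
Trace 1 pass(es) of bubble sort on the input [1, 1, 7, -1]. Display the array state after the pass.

After pass 1: [1, 1, -1, 7] (1 swaps)
Total swaps: 1


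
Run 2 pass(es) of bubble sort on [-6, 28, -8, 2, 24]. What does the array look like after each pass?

After pass 1: [-6, -8, 2, 24, 28] (3 swaps)
After pass 2: [-8, -6, 2, 24, 28] (1 swaps)
Total swaps: 4


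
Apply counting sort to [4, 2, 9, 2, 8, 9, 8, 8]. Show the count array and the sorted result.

Count array: [0, 0, 2, 0, 1, 0, 0, 0, 3, 2]
(count[i] = number of elements equal to i)
Cumulative count: [0, 0, 2, 2, 3, 3, 3, 3, 6, 8]
Sorted: [2, 2, 4, 8, 8, 8, 9, 9]


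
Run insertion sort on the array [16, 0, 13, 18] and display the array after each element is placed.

First element 16 is already 'sorted'
Insert 0: shifted 1 elements -> [0, 16, 13, 18]
Insert 13: shifted 1 elements -> [0, 13, 16, 18]
Insert 18: shifted 0 elements -> [0, 13, 16, 18]


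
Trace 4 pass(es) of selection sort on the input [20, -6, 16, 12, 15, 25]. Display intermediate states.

Pass 1: Select minimum -6 at index 1, swap -> [-6, 20, 16, 12, 15, 25]
Pass 2: Select minimum 12 at index 3, swap -> [-6, 12, 16, 20, 15, 25]
Pass 3: Select minimum 15 at index 4, swap -> [-6, 12, 15, 20, 16, 25]
Pass 4: Select minimum 16 at index 4, swap -> [-6, 12, 15, 16, 20, 25]


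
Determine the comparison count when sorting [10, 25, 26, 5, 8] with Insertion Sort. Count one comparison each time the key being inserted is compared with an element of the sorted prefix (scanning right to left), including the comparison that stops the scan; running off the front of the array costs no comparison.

Insert 25: 10 <= 25 (stop) = 1 comparison(s) -> [10, 25, 26, 5, 8]
Insert 26: 25 <= 26 (stop) = 1 comparison(s) -> [10, 25, 26, 5, 8]
Insert 5: 26 > 5 (shift), 25 > 5 (shift), 10 > 5 (shift), reached front = 3 comparison(s) -> [5, 10, 25, 26, 8]
Insert 8: 26 > 8 (shift), 25 > 8 (shift), 10 > 8 (shift), 5 <= 8 (stop) = 4 comparison(s) -> [5, 8, 10, 25, 26]
Total comparisons: 1 + 1 + 3 + 4 = 9


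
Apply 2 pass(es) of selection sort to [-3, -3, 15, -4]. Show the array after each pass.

Pass 1: Select minimum -4 at index 3, swap -> [-4, -3, 15, -3]
Pass 2: Select minimum -3 at index 1, swap -> [-4, -3, 15, -3]


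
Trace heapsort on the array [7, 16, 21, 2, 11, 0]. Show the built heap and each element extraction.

Build heap: [21, 16, 7, 2, 11, 0]
Extract 21: [16, 11, 7, 2, 0, 21]
Extract 16: [11, 2, 7, 0, 16, 21]
Extract 11: [7, 2, 0, 11, 16, 21]
Extract 7: [2, 0, 7, 11, 16, 21]
Extract 2: [0, 2, 7, 11, 16, 21]


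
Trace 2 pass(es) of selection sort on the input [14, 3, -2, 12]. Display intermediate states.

Pass 1: Select minimum -2 at index 2, swap -> [-2, 3, 14, 12]
Pass 2: Select minimum 3 at index 1, swap -> [-2, 3, 14, 12]


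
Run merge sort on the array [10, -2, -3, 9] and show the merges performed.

Divide and conquer:
  Merge [10] + [-2] -> [-2, 10]
  Merge [-3] + [9] -> [-3, 9]
  Merge [-2, 10] + [-3, 9] -> [-3, -2, 9, 10]


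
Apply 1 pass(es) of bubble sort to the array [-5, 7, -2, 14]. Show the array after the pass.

After pass 1: [-5, -2, 7, 14] (1 swaps)
Total swaps: 1


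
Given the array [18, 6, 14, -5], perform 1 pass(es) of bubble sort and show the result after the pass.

After pass 1: [6, 14, -5, 18] (3 swaps)
Total swaps: 3


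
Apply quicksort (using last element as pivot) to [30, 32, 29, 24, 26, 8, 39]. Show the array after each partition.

Partition 1: pivot=39 at index 6 -> [30, 32, 29, 24, 26, 8, 39]
Partition 2: pivot=8 at index 0 -> [8, 32, 29, 24, 26, 30, 39]
Partition 3: pivot=30 at index 4 -> [8, 29, 24, 26, 30, 32, 39]
Partition 4: pivot=26 at index 2 -> [8, 24, 26, 29, 30, 32, 39]


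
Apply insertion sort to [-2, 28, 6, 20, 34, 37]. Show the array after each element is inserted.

First element -2 is already 'sorted'
Insert 28: shifted 0 elements -> [-2, 28, 6, 20, 34, 37]
Insert 6: shifted 1 elements -> [-2, 6, 28, 20, 34, 37]
Insert 20: shifted 1 elements -> [-2, 6, 20, 28, 34, 37]
Insert 34: shifted 0 elements -> [-2, 6, 20, 28, 34, 37]
Insert 37: shifted 0 elements -> [-2, 6, 20, 28, 34, 37]


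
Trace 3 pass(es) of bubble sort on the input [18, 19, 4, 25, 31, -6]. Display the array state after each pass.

After pass 1: [18, 4, 19, 25, -6, 31] (2 swaps)
After pass 2: [4, 18, 19, -6, 25, 31] (2 swaps)
After pass 3: [4, 18, -6, 19, 25, 31] (1 swaps)
Total swaps: 5


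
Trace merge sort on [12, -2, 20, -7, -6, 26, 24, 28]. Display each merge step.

Divide and conquer:
  Merge [12] + [-2] -> [-2, 12]
  Merge [20] + [-7] -> [-7, 20]
  Merge [-2, 12] + [-7, 20] -> [-7, -2, 12, 20]
  Merge [-6] + [26] -> [-6, 26]
  Merge [24] + [28] -> [24, 28]
  Merge [-6, 26] + [24, 28] -> [-6, 24, 26, 28]
  Merge [-7, -2, 12, 20] + [-6, 24, 26, 28] -> [-7, -6, -2, 12, 20, 24, 26, 28]


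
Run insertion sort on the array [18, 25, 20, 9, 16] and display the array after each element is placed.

First element 18 is already 'sorted'
Insert 25: shifted 0 elements -> [18, 25, 20, 9, 16]
Insert 20: shifted 1 elements -> [18, 20, 25, 9, 16]
Insert 9: shifted 3 elements -> [9, 18, 20, 25, 16]
Insert 16: shifted 3 elements -> [9, 16, 18, 20, 25]


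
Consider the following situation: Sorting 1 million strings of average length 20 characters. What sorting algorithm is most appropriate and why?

Best choice: MSD radix sort or Mergesort
Reason: MSD radix sort is a non-comparison sort that buckets the strings by successive character positions, running in time proportional to the total number of characters examined rather than O(n log n) string comparisons; mergesort is a stable O(n log n)-comparison alternative that works for arbitrary variable-length keys


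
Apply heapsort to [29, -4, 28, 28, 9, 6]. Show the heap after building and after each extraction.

Build heap: [29, 28, 28, -4, 9, 6]
Extract 29: [28, 9, 28, -4, 6, 29]
Extract 28: [28, 9, 6, -4, 28, 29]
Extract 28: [9, -4, 6, 28, 28, 29]
Extract 9: [6, -4, 9, 28, 28, 29]
Extract 6: [-4, 6, 9, 28, 28, 29]


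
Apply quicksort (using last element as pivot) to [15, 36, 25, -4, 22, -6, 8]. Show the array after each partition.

Partition 1: pivot=8 at index 2 -> [-4, -6, 8, 15, 22, 36, 25]
Partition 2: pivot=-6 at index 0 -> [-6, -4, 8, 15, 22, 36, 25]
Partition 3: pivot=25 at index 5 -> [-6, -4, 8, 15, 22, 25, 36]
Partition 4: pivot=22 at index 4 -> [-6, -4, 8, 15, 22, 25, 36]


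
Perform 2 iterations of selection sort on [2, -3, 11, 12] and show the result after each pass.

Pass 1: Select minimum -3 at index 1, swap -> [-3, 2, 11, 12]
Pass 2: Select minimum 2 at index 1, swap -> [-3, 2, 11, 12]


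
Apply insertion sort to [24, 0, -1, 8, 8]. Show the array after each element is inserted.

First element 24 is already 'sorted'
Insert 0: shifted 1 elements -> [0, 24, -1, 8, 8]
Insert -1: shifted 2 elements -> [-1, 0, 24, 8, 8]
Insert 8: shifted 1 elements -> [-1, 0, 8, 24, 8]
Insert 8: shifted 1 elements -> [-1, 0, 8, 8, 24]


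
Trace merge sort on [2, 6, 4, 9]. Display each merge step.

Divide and conquer:
  Merge [2] + [6] -> [2, 6]
  Merge [4] + [9] -> [4, 9]
  Merge [2, 6] + [4, 9] -> [2, 4, 6, 9]


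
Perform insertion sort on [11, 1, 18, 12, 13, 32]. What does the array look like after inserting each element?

First element 11 is already 'sorted'
Insert 1: shifted 1 elements -> [1, 11, 18, 12, 13, 32]
Insert 18: shifted 0 elements -> [1, 11, 18, 12, 13, 32]
Insert 12: shifted 1 elements -> [1, 11, 12, 18, 13, 32]
Insert 13: shifted 1 elements -> [1, 11, 12, 13, 18, 32]
Insert 32: shifted 0 elements -> [1, 11, 12, 13, 18, 32]


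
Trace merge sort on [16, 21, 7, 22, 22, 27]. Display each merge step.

Divide and conquer:
  Merge [21] + [7] -> [7, 21]
  Merge [16] + [7, 21] -> [7, 16, 21]
  Merge [22] + [27] -> [22, 27]
  Merge [22] + [22, 27] -> [22, 22, 27]
  Merge [7, 16, 21] + [22, 22, 27] -> [7, 16, 21, 22, 22, 27]


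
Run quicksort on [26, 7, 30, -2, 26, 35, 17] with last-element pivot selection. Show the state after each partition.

Partition 1: pivot=17 at index 2 -> [7, -2, 17, 26, 26, 35, 30]
Partition 2: pivot=-2 at index 0 -> [-2, 7, 17, 26, 26, 35, 30]
Partition 3: pivot=30 at index 5 -> [-2, 7, 17, 26, 26, 30, 35]
Partition 4: pivot=26 at index 4 -> [-2, 7, 17, 26, 26, 30, 35]


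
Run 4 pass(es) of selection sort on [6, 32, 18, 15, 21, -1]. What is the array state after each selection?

Pass 1: Select minimum -1 at index 5, swap -> [-1, 32, 18, 15, 21, 6]
Pass 2: Select minimum 6 at index 5, swap -> [-1, 6, 18, 15, 21, 32]
Pass 3: Select minimum 15 at index 3, swap -> [-1, 6, 15, 18, 21, 32]
Pass 4: Select minimum 18 at index 3, swap -> [-1, 6, 15, 18, 21, 32]


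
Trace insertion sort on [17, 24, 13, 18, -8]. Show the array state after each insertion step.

First element 17 is already 'sorted'
Insert 24: shifted 0 elements -> [17, 24, 13, 18, -8]
Insert 13: shifted 2 elements -> [13, 17, 24, 18, -8]
Insert 18: shifted 1 elements -> [13, 17, 18, 24, -8]
Insert -8: shifted 4 elements -> [-8, 13, 17, 18, 24]


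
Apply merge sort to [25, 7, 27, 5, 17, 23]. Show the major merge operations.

Divide and conquer:
  Merge [7] + [27] -> [7, 27]
  Merge [25] + [7, 27] -> [7, 25, 27]
  Merge [17] + [23] -> [17, 23]
  Merge [5] + [17, 23] -> [5, 17, 23]
  Merge [7, 25, 27] + [5, 17, 23] -> [5, 7, 17, 23, 25, 27]


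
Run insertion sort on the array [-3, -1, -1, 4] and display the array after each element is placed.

First element -3 is already 'sorted'
Insert -1: shifted 0 elements -> [-3, -1, -1, 4]
Insert -1: shifted 0 elements -> [-3, -1, -1, 4]
Insert 4: shifted 0 elements -> [-3, -1, -1, 4]


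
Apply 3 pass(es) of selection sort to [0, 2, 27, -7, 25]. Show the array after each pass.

Pass 1: Select minimum -7 at index 3, swap -> [-7, 2, 27, 0, 25]
Pass 2: Select minimum 0 at index 3, swap -> [-7, 0, 27, 2, 25]
Pass 3: Select minimum 2 at index 3, swap -> [-7, 0, 2, 27, 25]


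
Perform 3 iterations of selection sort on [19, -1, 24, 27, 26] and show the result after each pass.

Pass 1: Select minimum -1 at index 1, swap -> [-1, 19, 24, 27, 26]
Pass 2: Select minimum 19 at index 1, swap -> [-1, 19, 24, 27, 26]
Pass 3: Select minimum 24 at index 2, swap -> [-1, 19, 24, 27, 26]


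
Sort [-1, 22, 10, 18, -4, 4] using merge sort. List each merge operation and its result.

Divide and conquer:
  Merge [22] + [10] -> [10, 22]
  Merge [-1] + [10, 22] -> [-1, 10, 22]
  Merge [-4] + [4] -> [-4, 4]
  Merge [18] + [-4, 4] -> [-4, 4, 18]
  Merge [-1, 10, 22] + [-4, 4, 18] -> [-4, -1, 4, 10, 18, 22]


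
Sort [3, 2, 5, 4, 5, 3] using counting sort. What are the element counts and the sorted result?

Count array: [0, 0, 1, 2, 1, 2]
(count[i] = number of elements equal to i)
Cumulative count: [0, 0, 1, 3, 4, 6]
Sorted: [2, 3, 3, 4, 5, 5]


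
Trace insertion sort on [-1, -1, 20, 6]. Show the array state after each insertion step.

First element -1 is already 'sorted'
Insert -1: shifted 0 elements -> [-1, -1, 20, 6]
Insert 20: shifted 0 elements -> [-1, -1, 20, 6]
Insert 6: shifted 1 elements -> [-1, -1, 6, 20]


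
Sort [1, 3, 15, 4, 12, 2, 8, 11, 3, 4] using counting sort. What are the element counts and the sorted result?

Count array: [0, 1, 1, 2, 2, 0, 0, 0, 1, 0, 0, 1, 1, 0, 0, 1]
(count[i] = number of elements equal to i)
Cumulative count: [0, 1, 2, 4, 6, 6, 6, 6, 7, 7, 7, 8, 9, 9, 9, 10]
Sorted: [1, 2, 3, 3, 4, 4, 8, 11, 12, 15]


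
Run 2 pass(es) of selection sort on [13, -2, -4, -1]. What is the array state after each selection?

Pass 1: Select minimum -4 at index 2, swap -> [-4, -2, 13, -1]
Pass 2: Select minimum -2 at index 1, swap -> [-4, -2, 13, -1]


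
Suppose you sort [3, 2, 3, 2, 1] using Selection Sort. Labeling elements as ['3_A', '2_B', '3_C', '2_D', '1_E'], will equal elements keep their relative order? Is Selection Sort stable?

Trace Selection Sort on the labeled array (the key is the number; the letter only tracks identity):
  Pass 1: minimum of unsorted part is 1_E at index 4; swap it with 3_A at index 0 -> [1_E, 2_B, 3_C, 2_D, 3_A]
  Pass 2: minimum 2_B is already at index 1; no swap -> [1_E, 2_B, 3_C, 2_D, 3_A]
  Pass 3: minimum of unsorted part is 2_D at index 3; swap it with 3_C at index 2 -> [1_E, 2_B, 2_D, 3_C, 3_A]
  Pass 4: minimum 3_C is already at index 3; no swap -> [1_E, 2_B, 2_D, 3_C, 3_A]
Final order: [1_E, 2_B, 2_D, 3_C, 3_A]
Equal keys:
  value 2: originally 2_B, 2_D; after sorting 2_B, 2_D -> order preserved
  value 3: originally 3_A, 3_C; after sorting 3_C, 3_A -> order changed
Equal keys were reordered, so Selection Sort is not stable: the long-range swap that moves the minimum into place can carry an element past an equal key. (One such input is enough; an unstable sort may happen to preserve order on other inputs, but it gives no guarantee.)
Answer: Not stable


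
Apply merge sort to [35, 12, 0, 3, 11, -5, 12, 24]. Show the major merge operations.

Divide and conquer:
  Merge [35] + [12] -> [12, 35]
  Merge [0] + [3] -> [0, 3]
  Merge [12, 35] + [0, 3] -> [0, 3, 12, 35]
  Merge [11] + [-5] -> [-5, 11]
  Merge [12] + [24] -> [12, 24]
  Merge [-5, 11] + [12, 24] -> [-5, 11, 12, 24]
  Merge [0, 3, 12, 35] + [-5, 11, 12, 24] -> [-5, 0, 3, 11, 12, 12, 24, 35]


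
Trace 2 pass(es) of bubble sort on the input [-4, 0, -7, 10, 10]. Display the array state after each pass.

After pass 1: [-4, -7, 0, 10, 10] (1 swaps)
After pass 2: [-7, -4, 0, 10, 10] (1 swaps)
Total swaps: 2


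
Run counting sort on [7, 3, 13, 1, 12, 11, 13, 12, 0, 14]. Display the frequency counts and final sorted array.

Count array: [1, 1, 0, 1, 0, 0, 0, 1, 0, 0, 0, 1, 2, 2, 1]
(count[i] = number of elements equal to i)
Cumulative count: [1, 2, 2, 3, 3, 3, 3, 4, 4, 4, 4, 5, 7, 9, 10]
Sorted: [0, 1, 3, 7, 11, 12, 12, 13, 13, 14]


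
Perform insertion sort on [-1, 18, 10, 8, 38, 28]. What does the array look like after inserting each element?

First element -1 is already 'sorted'
Insert 18: shifted 0 elements -> [-1, 18, 10, 8, 38, 28]
Insert 10: shifted 1 elements -> [-1, 10, 18, 8, 38, 28]
Insert 8: shifted 2 elements -> [-1, 8, 10, 18, 38, 28]
Insert 38: shifted 0 elements -> [-1, 8, 10, 18, 38, 28]
Insert 28: shifted 1 elements -> [-1, 8, 10, 18, 28, 38]


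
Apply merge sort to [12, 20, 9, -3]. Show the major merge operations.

Divide and conquer:
  Merge [12] + [20] -> [12, 20]
  Merge [9] + [-3] -> [-3, 9]
  Merge [12, 20] + [-3, 9] -> [-3, 9, 12, 20]


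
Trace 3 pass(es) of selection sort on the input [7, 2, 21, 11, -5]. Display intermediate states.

Pass 1: Select minimum -5 at index 4, swap -> [-5, 2, 21, 11, 7]
Pass 2: Select minimum 2 at index 1, swap -> [-5, 2, 21, 11, 7]
Pass 3: Select minimum 7 at index 4, swap -> [-5, 2, 7, 11, 21]


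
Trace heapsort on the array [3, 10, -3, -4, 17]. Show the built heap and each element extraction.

Build heap: [17, 10, -3, -4, 3]
Extract 17: [10, 3, -3, -4, 17]
Extract 10: [3, -4, -3, 10, 17]
Extract 3: [-3, -4, 3, 10, 17]
Extract -3: [-4, -3, 3, 10, 17]


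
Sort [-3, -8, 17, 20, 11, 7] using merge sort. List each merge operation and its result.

Divide and conquer:
  Merge [-8] + [17] -> [-8, 17]
  Merge [-3] + [-8, 17] -> [-8, -3, 17]
  Merge [11] + [7] -> [7, 11]
  Merge [20] + [7, 11] -> [7, 11, 20]
  Merge [-8, -3, 17] + [7, 11, 20] -> [-8, -3, 7, 11, 17, 20]


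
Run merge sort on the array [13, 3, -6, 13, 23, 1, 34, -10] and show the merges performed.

Divide and conquer:
  Merge [13] + [3] -> [3, 13]
  Merge [-6] + [13] -> [-6, 13]
  Merge [3, 13] + [-6, 13] -> [-6, 3, 13, 13]
  Merge [23] + [1] -> [1, 23]
  Merge [34] + [-10] -> [-10, 34]
  Merge [1, 23] + [-10, 34] -> [-10, 1, 23, 34]
  Merge [-6, 3, 13, 13] + [-10, 1, 23, 34] -> [-10, -6, 1, 3, 13, 13, 23, 34]


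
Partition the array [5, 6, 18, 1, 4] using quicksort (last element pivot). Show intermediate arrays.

Partition 1: pivot=4 at index 1 -> [1, 4, 18, 5, 6]
Partition 2: pivot=6 at index 3 -> [1, 4, 5, 6, 18]


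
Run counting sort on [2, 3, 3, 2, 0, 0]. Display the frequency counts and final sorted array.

Count array: [2, 0, 2, 2]
(count[i] = number of elements equal to i)
Cumulative count: [2, 2, 4, 6]
Sorted: [0, 0, 2, 2, 3, 3]


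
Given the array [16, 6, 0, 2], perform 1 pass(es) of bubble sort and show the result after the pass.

After pass 1: [6, 0, 2, 16] (3 swaps)
Total swaps: 3


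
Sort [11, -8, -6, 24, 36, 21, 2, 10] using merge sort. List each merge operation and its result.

Divide and conquer:
  Merge [11] + [-8] -> [-8, 11]
  Merge [-6] + [24] -> [-6, 24]
  Merge [-8, 11] + [-6, 24] -> [-8, -6, 11, 24]
  Merge [36] + [21] -> [21, 36]
  Merge [2] + [10] -> [2, 10]
  Merge [21, 36] + [2, 10] -> [2, 10, 21, 36]
  Merge [-8, -6, 11, 24] + [2, 10, 21, 36] -> [-8, -6, 2, 10, 11, 21, 24, 36]


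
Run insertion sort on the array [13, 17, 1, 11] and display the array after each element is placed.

First element 13 is already 'sorted'
Insert 17: shifted 0 elements -> [13, 17, 1, 11]
Insert 1: shifted 2 elements -> [1, 13, 17, 11]
Insert 11: shifted 2 elements -> [1, 11, 13, 17]


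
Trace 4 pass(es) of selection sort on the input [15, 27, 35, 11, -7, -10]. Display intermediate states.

Pass 1: Select minimum -10 at index 5, swap -> [-10, 27, 35, 11, -7, 15]
Pass 2: Select minimum -7 at index 4, swap -> [-10, -7, 35, 11, 27, 15]
Pass 3: Select minimum 11 at index 3, swap -> [-10, -7, 11, 35, 27, 15]
Pass 4: Select minimum 15 at index 5, swap -> [-10, -7, 11, 15, 27, 35]


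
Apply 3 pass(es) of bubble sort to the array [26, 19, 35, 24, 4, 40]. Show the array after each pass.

After pass 1: [19, 26, 24, 4, 35, 40] (3 swaps)
After pass 2: [19, 24, 4, 26, 35, 40] (2 swaps)
After pass 3: [19, 4, 24, 26, 35, 40] (1 swaps)
Total swaps: 6


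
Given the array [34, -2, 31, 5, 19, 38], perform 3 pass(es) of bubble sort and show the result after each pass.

After pass 1: [-2, 31, 5, 19, 34, 38] (4 swaps)
After pass 2: [-2, 5, 19, 31, 34, 38] (2 swaps)
After pass 3: [-2, 5, 19, 31, 34, 38] (0 swaps)
Total swaps: 6


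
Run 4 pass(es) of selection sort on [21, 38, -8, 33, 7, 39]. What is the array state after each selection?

Pass 1: Select minimum -8 at index 2, swap -> [-8, 38, 21, 33, 7, 39]
Pass 2: Select minimum 7 at index 4, swap -> [-8, 7, 21, 33, 38, 39]
Pass 3: Select minimum 21 at index 2, swap -> [-8, 7, 21, 33, 38, 39]
Pass 4: Select minimum 33 at index 3, swap -> [-8, 7, 21, 33, 38, 39]


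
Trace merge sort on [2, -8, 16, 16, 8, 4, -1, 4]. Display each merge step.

Divide and conquer:
  Merge [2] + [-8] -> [-8, 2]
  Merge [16] + [16] -> [16, 16]
  Merge [-8, 2] + [16, 16] -> [-8, 2, 16, 16]
  Merge [8] + [4] -> [4, 8]
  Merge [-1] + [4] -> [-1, 4]
  Merge [4, 8] + [-1, 4] -> [-1, 4, 4, 8]
  Merge [-8, 2, 16, 16] + [-1, 4, 4, 8] -> [-8, -1, 2, 4, 4, 8, 16, 16]


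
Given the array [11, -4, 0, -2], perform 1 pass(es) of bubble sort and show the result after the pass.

After pass 1: [-4, 0, -2, 11] (3 swaps)
Total swaps: 3


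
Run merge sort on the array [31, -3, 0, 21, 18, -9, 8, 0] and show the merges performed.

Divide and conquer:
  Merge [31] + [-3] -> [-3, 31]
  Merge [0] + [21] -> [0, 21]
  Merge [-3, 31] + [0, 21] -> [-3, 0, 21, 31]
  Merge [18] + [-9] -> [-9, 18]
  Merge [8] + [0] -> [0, 8]
  Merge [-9, 18] + [0, 8] -> [-9, 0, 8, 18]
  Merge [-3, 0, 21, 31] + [-9, 0, 8, 18] -> [-9, -3, 0, 0, 8, 18, 21, 31]


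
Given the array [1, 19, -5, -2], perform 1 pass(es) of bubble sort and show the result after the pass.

After pass 1: [1, -5, -2, 19] (2 swaps)
Total swaps: 2


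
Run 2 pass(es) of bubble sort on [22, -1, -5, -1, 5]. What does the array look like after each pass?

After pass 1: [-1, -5, -1, 5, 22] (4 swaps)
After pass 2: [-5, -1, -1, 5, 22] (1 swaps)
Total swaps: 5


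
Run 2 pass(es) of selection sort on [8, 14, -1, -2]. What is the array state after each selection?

Pass 1: Select minimum -2 at index 3, swap -> [-2, 14, -1, 8]
Pass 2: Select minimum -1 at index 2, swap -> [-2, -1, 14, 8]


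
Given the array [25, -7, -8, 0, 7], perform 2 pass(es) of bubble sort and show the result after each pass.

After pass 1: [-7, -8, 0, 7, 25] (4 swaps)
After pass 2: [-8, -7, 0, 7, 25] (1 swaps)
Total swaps: 5


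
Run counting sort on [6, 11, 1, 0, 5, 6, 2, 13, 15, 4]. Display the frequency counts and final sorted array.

Count array: [1, 1, 1, 0, 1, 1, 2, 0, 0, 0, 0, 1, 0, 1, 0, 1]
(count[i] = number of elements equal to i)
Cumulative count: [1, 2, 3, 3, 4, 5, 7, 7, 7, 7, 7, 8, 8, 9, 9, 10]
Sorted: [0, 1, 2, 4, 5, 6, 6, 11, 13, 15]


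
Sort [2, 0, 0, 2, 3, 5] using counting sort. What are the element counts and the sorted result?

Count array: [2, 0, 2, 1, 0, 1]
(count[i] = number of elements equal to i)
Cumulative count: [2, 2, 4, 5, 5, 6]
Sorted: [0, 0, 2, 2, 3, 5]


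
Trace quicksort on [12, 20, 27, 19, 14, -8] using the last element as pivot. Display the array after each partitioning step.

Partition 1: pivot=-8 at index 0 -> [-8, 20, 27, 19, 14, 12]
Partition 2: pivot=12 at index 1 -> [-8, 12, 27, 19, 14, 20]
Partition 3: pivot=20 at index 4 -> [-8, 12, 19, 14, 20, 27]
Partition 4: pivot=14 at index 2 -> [-8, 12, 14, 19, 20, 27]


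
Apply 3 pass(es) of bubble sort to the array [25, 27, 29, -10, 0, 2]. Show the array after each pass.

After pass 1: [25, 27, -10, 0, 2, 29] (3 swaps)
After pass 2: [25, -10, 0, 2, 27, 29] (3 swaps)
After pass 3: [-10, 0, 2, 25, 27, 29] (3 swaps)
Total swaps: 9


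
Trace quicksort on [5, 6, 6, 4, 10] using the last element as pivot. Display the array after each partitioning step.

Partition 1: pivot=10 at index 4 -> [5, 6, 6, 4, 10]
Partition 2: pivot=4 at index 0 -> [4, 6, 6, 5, 10]
Partition 3: pivot=5 at index 1 -> [4, 5, 6, 6, 10]
Partition 4: pivot=6 at index 3 -> [4, 5, 6, 6, 10]


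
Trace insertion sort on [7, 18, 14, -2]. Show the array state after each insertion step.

First element 7 is already 'sorted'
Insert 18: shifted 0 elements -> [7, 18, 14, -2]
Insert 14: shifted 1 elements -> [7, 14, 18, -2]
Insert -2: shifted 3 elements -> [-2, 7, 14, 18]


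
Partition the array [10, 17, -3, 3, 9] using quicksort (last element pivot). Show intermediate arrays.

Partition 1: pivot=9 at index 2 -> [-3, 3, 9, 17, 10]
Partition 2: pivot=3 at index 1 -> [-3, 3, 9, 17, 10]
Partition 3: pivot=10 at index 3 -> [-3, 3, 9, 10, 17]


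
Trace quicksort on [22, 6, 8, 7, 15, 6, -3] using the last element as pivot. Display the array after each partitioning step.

Partition 1: pivot=-3 at index 0 -> [-3, 6, 8, 7, 15, 6, 22]
Partition 2: pivot=22 at index 6 -> [-3, 6, 8, 7, 15, 6, 22]
Partition 3: pivot=6 at index 2 -> [-3, 6, 6, 7, 15, 8, 22]
Partition 4: pivot=8 at index 4 -> [-3, 6, 6, 7, 8, 15, 22]


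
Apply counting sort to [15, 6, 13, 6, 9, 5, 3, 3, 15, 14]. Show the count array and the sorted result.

Count array: [0, 0, 0, 2, 0, 1, 2, 0, 0, 1, 0, 0, 0, 1, 1, 2]
(count[i] = number of elements equal to i)
Cumulative count: [0, 0, 0, 2, 2, 3, 5, 5, 5, 6, 6, 6, 6, 7, 8, 10]
Sorted: [3, 3, 5, 6, 6, 9, 13, 14, 15, 15]


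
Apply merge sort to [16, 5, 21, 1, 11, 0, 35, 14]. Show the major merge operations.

Divide and conquer:
  Merge [16] + [5] -> [5, 16]
  Merge [21] + [1] -> [1, 21]
  Merge [5, 16] + [1, 21] -> [1, 5, 16, 21]
  Merge [11] + [0] -> [0, 11]
  Merge [35] + [14] -> [14, 35]
  Merge [0, 11] + [14, 35] -> [0, 11, 14, 35]
  Merge [1, 5, 16, 21] + [0, 11, 14, 35] -> [0, 1, 5, 11, 14, 16, 21, 35]


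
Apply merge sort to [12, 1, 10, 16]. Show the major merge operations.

Divide and conquer:
  Merge [12] + [1] -> [1, 12]
  Merge [10] + [16] -> [10, 16]
  Merge [1, 12] + [10, 16] -> [1, 10, 12, 16]


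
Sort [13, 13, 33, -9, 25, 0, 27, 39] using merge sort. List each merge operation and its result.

Divide and conquer:
  Merge [13] + [13] -> [13, 13]
  Merge [33] + [-9] -> [-9, 33]
  Merge [13, 13] + [-9, 33] -> [-9, 13, 13, 33]
  Merge [25] + [0] -> [0, 25]
  Merge [27] + [39] -> [27, 39]
  Merge [0, 25] + [27, 39] -> [0, 25, 27, 39]
  Merge [-9, 13, 13, 33] + [0, 25, 27, 39] -> [-9, 0, 13, 13, 25, 27, 33, 39]


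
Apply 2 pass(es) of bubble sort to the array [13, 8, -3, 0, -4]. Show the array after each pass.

After pass 1: [8, -3, 0, -4, 13] (4 swaps)
After pass 2: [-3, 0, -4, 8, 13] (3 swaps)
Total swaps: 7


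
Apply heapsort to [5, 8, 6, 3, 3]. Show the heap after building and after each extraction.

Build heap: [8, 5, 6, 3, 3]
Extract 8: [6, 5, 3, 3, 8]
Extract 6: [5, 3, 3, 6, 8]
Extract 5: [3, 3, 5, 6, 8]
Extract 3: [3, 3, 5, 6, 8]


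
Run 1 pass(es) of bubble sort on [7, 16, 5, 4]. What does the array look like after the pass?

After pass 1: [7, 5, 4, 16] (2 swaps)
Total swaps: 2


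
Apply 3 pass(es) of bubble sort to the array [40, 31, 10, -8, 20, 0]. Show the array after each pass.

After pass 1: [31, 10, -8, 20, 0, 40] (5 swaps)
After pass 2: [10, -8, 20, 0, 31, 40] (4 swaps)
After pass 3: [-8, 10, 0, 20, 31, 40] (2 swaps)
Total swaps: 11


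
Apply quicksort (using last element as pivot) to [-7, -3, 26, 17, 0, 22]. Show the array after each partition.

Partition 1: pivot=22 at index 4 -> [-7, -3, 17, 0, 22, 26]
Partition 2: pivot=0 at index 2 -> [-7, -3, 0, 17, 22, 26]
Partition 3: pivot=-3 at index 1 -> [-7, -3, 0, 17, 22, 26]


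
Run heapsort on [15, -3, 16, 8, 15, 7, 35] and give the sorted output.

Build heap: [35, 15, 16, 8, -3, 7, 15]
Extract 35: [16, 15, 15, 8, -3, 7, 35]
Extract 16: [15, 8, 15, 7, -3, 16, 35]
Extract 15: [15, 8, -3, 7, 15, 16, 35]
Extract 15: [8, 7, -3, 15, 15, 16, 35]
Extract 8: [7, -3, 8, 15, 15, 16, 35]
Extract 7: [-3, 7, 8, 15, 15, 16, 35]


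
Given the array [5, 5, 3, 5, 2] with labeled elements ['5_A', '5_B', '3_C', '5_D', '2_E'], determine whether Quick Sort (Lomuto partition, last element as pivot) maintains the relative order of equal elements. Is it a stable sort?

Trace Quick Sort on the labeled array (the key is the number; the letter only tracks identity):
  Partition indices 0..4 around pivot 2_E -> [2_E, 5_B, 3_C, 5_D, 5_A]
  Partition indices 1..4 around pivot 5_A -> [2_E, 5_B, 3_C, 5_D, 5_A]
  Partition indices 1..3 around pivot 5_D -> [2_E, 5_B, 3_C, 5_D, 5_A]
  Partition indices 1..2 around pivot 3_C -> [2_E, 3_C, 5_B, 5_D, 5_A]
Final order: [2_E, 3_C, 5_B, 5_D, 5_A]
Equal keys:
  value 5: originally 5_A, 5_B, 5_D; after sorting 5_B, 5_D, 5_A -> order changed
Equal keys were reordered, so Quick Sort is not stable: partition swaps elements across long distances and can reorder equal keys. (One such input is enough; an unstable sort may happen to preserve order on other inputs, but it gives no guarantee.)
Answer: Not stable


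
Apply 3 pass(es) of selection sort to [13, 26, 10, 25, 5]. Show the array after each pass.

Pass 1: Select minimum 5 at index 4, swap -> [5, 26, 10, 25, 13]
Pass 2: Select minimum 10 at index 2, swap -> [5, 10, 26, 25, 13]
Pass 3: Select minimum 13 at index 4, swap -> [5, 10, 13, 25, 26]


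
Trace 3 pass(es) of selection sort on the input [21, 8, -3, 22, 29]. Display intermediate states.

Pass 1: Select minimum -3 at index 2, swap -> [-3, 8, 21, 22, 29]
Pass 2: Select minimum 8 at index 1, swap -> [-3, 8, 21, 22, 29]
Pass 3: Select minimum 21 at index 2, swap -> [-3, 8, 21, 22, 29]


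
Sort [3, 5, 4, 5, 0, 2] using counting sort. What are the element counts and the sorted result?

Count array: [1, 0, 1, 1, 1, 2]
(count[i] = number of elements equal to i)
Cumulative count: [1, 1, 2, 3, 4, 6]
Sorted: [0, 2, 3, 4, 5, 5]


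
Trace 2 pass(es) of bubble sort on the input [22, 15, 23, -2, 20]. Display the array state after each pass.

After pass 1: [15, 22, -2, 20, 23] (3 swaps)
After pass 2: [15, -2, 20, 22, 23] (2 swaps)
Total swaps: 5


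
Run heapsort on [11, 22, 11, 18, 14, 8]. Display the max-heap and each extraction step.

Build heap: [22, 18, 11, 11, 14, 8]
Extract 22: [18, 14, 11, 11, 8, 22]
Extract 18: [14, 11, 11, 8, 18, 22]
Extract 14: [11, 8, 11, 14, 18, 22]
Extract 11: [11, 8, 11, 14, 18, 22]
Extract 11: [8, 11, 11, 14, 18, 22]


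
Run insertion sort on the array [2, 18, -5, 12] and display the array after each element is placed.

First element 2 is already 'sorted'
Insert 18: shifted 0 elements -> [2, 18, -5, 12]
Insert -5: shifted 2 elements -> [-5, 2, 18, 12]
Insert 12: shifted 1 elements -> [-5, 2, 12, 18]


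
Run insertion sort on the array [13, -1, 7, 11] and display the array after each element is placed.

First element 13 is already 'sorted'
Insert -1: shifted 1 elements -> [-1, 13, 7, 11]
Insert 7: shifted 1 elements -> [-1, 7, 13, 11]
Insert 11: shifted 1 elements -> [-1, 7, 11, 13]


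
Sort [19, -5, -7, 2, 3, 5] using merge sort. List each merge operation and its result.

Divide and conquer:
  Merge [-5] + [-7] -> [-7, -5]
  Merge [19] + [-7, -5] -> [-7, -5, 19]
  Merge [3] + [5] -> [3, 5]
  Merge [2] + [3, 5] -> [2, 3, 5]
  Merge [-7, -5, 19] + [2, 3, 5] -> [-7, -5, 2, 3, 5, 19]


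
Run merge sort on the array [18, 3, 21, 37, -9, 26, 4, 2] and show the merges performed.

Divide and conquer:
  Merge [18] + [3] -> [3, 18]
  Merge [21] + [37] -> [21, 37]
  Merge [3, 18] + [21, 37] -> [3, 18, 21, 37]
  Merge [-9] + [26] -> [-9, 26]
  Merge [4] + [2] -> [2, 4]
  Merge [-9, 26] + [2, 4] -> [-9, 2, 4, 26]
  Merge [3, 18, 21, 37] + [-9, 2, 4, 26] -> [-9, 2, 3, 4, 18, 21, 26, 37]


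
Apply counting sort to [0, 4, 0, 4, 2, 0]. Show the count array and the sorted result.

Count array: [3, 0, 1, 0, 2]
(count[i] = number of elements equal to i)
Cumulative count: [3, 3, 4, 4, 6]
Sorted: [0, 0, 0, 2, 4, 4]


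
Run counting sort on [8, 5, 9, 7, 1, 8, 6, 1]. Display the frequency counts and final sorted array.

Count array: [0, 2, 0, 0, 0, 1, 1, 1, 2, 1]
(count[i] = number of elements equal to i)
Cumulative count: [0, 2, 2, 2, 2, 3, 4, 5, 7, 8]
Sorted: [1, 1, 5, 6, 7, 8, 8, 9]


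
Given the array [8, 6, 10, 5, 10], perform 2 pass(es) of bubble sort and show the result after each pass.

After pass 1: [6, 8, 5, 10, 10] (2 swaps)
After pass 2: [6, 5, 8, 10, 10] (1 swaps)
Total swaps: 3


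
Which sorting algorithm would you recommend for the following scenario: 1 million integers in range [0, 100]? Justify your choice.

Best choice: Counting sort
Reason: O(n + k) where k=100 is small; linear time beats O(n log n)


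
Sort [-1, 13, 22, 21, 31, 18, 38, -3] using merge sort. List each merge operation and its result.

Divide and conquer:
  Merge [-1] + [13] -> [-1, 13]
  Merge [22] + [21] -> [21, 22]
  Merge [-1, 13] + [21, 22] -> [-1, 13, 21, 22]
  Merge [31] + [18] -> [18, 31]
  Merge [38] + [-3] -> [-3, 38]
  Merge [18, 31] + [-3, 38] -> [-3, 18, 31, 38]
  Merge [-1, 13, 21, 22] + [-3, 18, 31, 38] -> [-3, -1, 13, 18, 21, 22, 31, 38]


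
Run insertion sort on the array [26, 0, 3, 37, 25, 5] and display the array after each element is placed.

First element 26 is already 'sorted'
Insert 0: shifted 1 elements -> [0, 26, 3, 37, 25, 5]
Insert 3: shifted 1 elements -> [0, 3, 26, 37, 25, 5]
Insert 37: shifted 0 elements -> [0, 3, 26, 37, 25, 5]
Insert 25: shifted 2 elements -> [0, 3, 25, 26, 37, 5]
Insert 5: shifted 3 elements -> [0, 3, 5, 25, 26, 37]


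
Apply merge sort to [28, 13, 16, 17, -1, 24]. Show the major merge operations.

Divide and conquer:
  Merge [13] + [16] -> [13, 16]
  Merge [28] + [13, 16] -> [13, 16, 28]
  Merge [-1] + [24] -> [-1, 24]
  Merge [17] + [-1, 24] -> [-1, 17, 24]
  Merge [13, 16, 28] + [-1, 17, 24] -> [-1, 13, 16, 17, 24, 28]


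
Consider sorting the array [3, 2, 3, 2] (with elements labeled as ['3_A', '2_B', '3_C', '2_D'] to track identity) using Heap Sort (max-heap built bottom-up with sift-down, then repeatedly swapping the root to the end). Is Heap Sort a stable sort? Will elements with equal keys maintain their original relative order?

Trace Heap Sort on the labeled array (the key is the number; the letter only tracks identity):
  Build max-heap: [3_A, 2_B, 3_C, 2_D]
  Swap root 3_A to index 3, re-heapify first 3 -> [3_C, 2_B, 2_D, 3_A]
  Swap root 3_C to index 2, re-heapify first 2 -> [2_D, 2_B, 3_C, 3_A]
  Swap root 2_D to index 1, re-heapify first 1 -> [2_B, 2_D, 3_C, 3_A]
Final order: [2_B, 2_D, 3_C, 3_A]
Equal keys:
  value 2: originally 2_B, 2_D; after sorting 2_B, 2_D -> order preserved
  value 3: originally 3_A, 3_C; after sorting 3_C, 3_A -> order changed
Equal keys were reordered, so Heap Sort is not stable: heap construction and root-to-end swaps move elements without regard to the original order of equal keys. (One such input is enough; an unstable sort may happen to preserve order on other inputs, but it gives no guarantee.)
Answer: Not stable


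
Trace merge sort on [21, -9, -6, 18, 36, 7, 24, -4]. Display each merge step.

Divide and conquer:
  Merge [21] + [-9] -> [-9, 21]
  Merge [-6] + [18] -> [-6, 18]
  Merge [-9, 21] + [-6, 18] -> [-9, -6, 18, 21]
  Merge [36] + [7] -> [7, 36]
  Merge [24] + [-4] -> [-4, 24]
  Merge [7, 36] + [-4, 24] -> [-4, 7, 24, 36]
  Merge [-9, -6, 18, 21] + [-4, 7, 24, 36] -> [-9, -6, -4, 7, 18, 21, 24, 36]


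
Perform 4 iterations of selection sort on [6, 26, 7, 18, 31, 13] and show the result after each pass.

Pass 1: Select minimum 6 at index 0, swap -> [6, 26, 7, 18, 31, 13]
Pass 2: Select minimum 7 at index 2, swap -> [6, 7, 26, 18, 31, 13]
Pass 3: Select minimum 13 at index 5, swap -> [6, 7, 13, 18, 31, 26]
Pass 4: Select minimum 18 at index 3, swap -> [6, 7, 13, 18, 31, 26]


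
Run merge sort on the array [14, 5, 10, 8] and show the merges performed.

Divide and conquer:
  Merge [14] + [5] -> [5, 14]
  Merge [10] + [8] -> [8, 10]
  Merge [5, 14] + [8, 10] -> [5, 8, 10, 14]


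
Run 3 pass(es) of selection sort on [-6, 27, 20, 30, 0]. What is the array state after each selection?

Pass 1: Select minimum -6 at index 0, swap -> [-6, 27, 20, 30, 0]
Pass 2: Select minimum 0 at index 4, swap -> [-6, 0, 20, 30, 27]
Pass 3: Select minimum 20 at index 2, swap -> [-6, 0, 20, 30, 27]


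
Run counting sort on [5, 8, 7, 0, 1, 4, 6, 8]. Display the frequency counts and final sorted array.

Count array: [1, 1, 0, 0, 1, 1, 1, 1, 2]
(count[i] = number of elements equal to i)
Cumulative count: [1, 2, 2, 2, 3, 4, 5, 6, 8]
Sorted: [0, 1, 4, 5, 6, 7, 8, 8]
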